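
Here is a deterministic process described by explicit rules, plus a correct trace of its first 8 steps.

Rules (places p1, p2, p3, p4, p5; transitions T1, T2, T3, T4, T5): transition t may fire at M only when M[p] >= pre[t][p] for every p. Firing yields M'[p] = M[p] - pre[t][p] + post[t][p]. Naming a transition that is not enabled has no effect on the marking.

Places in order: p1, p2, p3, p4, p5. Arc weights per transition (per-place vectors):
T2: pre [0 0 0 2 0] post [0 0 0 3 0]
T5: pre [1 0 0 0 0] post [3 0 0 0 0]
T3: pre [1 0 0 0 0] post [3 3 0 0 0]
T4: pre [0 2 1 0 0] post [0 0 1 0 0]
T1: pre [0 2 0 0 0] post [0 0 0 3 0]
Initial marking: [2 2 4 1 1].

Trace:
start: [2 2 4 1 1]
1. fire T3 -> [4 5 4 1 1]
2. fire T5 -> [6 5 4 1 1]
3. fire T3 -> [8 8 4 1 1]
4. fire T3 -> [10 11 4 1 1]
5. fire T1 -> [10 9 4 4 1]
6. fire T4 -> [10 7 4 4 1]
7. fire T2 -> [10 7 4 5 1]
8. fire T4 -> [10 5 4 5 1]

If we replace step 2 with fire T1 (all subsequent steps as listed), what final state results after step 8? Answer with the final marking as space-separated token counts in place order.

8 3 4 8 1

(re-executing from step 2 with the substitution; state before step 2: [4 5 4 1 1])
2. fire T1 -> [4 3 4 4 1]
3. fire T3 -> [6 6 4 4 1]
4. fire T3 -> [8 9 4 4 1]
5. fire T1 -> [8 7 4 7 1]
6. fire T4 -> [8 5 4 7 1]
7. fire T2 -> [8 5 4 8 1]
8. fire T4 -> [8 3 4 8 1]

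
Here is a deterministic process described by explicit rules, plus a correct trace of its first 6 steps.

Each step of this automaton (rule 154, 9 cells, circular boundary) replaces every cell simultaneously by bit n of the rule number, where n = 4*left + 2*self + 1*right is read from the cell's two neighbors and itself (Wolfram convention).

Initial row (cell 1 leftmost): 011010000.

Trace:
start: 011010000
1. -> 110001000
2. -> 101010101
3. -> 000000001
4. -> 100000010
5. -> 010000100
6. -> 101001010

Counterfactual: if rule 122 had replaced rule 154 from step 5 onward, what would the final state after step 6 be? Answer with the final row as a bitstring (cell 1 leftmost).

101001010

(re-executing steps 5..6 under rule 122; state before step 5: 100000010)
5. -> 010000101
6. -> 101001010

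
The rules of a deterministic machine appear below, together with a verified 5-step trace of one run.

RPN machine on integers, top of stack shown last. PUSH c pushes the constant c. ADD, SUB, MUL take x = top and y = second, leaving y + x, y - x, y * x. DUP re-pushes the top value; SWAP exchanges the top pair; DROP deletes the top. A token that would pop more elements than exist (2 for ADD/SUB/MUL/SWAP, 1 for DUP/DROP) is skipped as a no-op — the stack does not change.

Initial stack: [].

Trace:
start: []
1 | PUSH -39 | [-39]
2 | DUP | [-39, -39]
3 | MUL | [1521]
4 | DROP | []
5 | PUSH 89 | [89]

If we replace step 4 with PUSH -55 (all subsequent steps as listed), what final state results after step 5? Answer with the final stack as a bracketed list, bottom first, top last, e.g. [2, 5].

(re-executing from step 4 with the substitution; state before step 4: [1521])
4 | PUSH -55 | [1521, -55]
5 | PUSH 89 | [1521, -55, 89]

[1521, -55, 89]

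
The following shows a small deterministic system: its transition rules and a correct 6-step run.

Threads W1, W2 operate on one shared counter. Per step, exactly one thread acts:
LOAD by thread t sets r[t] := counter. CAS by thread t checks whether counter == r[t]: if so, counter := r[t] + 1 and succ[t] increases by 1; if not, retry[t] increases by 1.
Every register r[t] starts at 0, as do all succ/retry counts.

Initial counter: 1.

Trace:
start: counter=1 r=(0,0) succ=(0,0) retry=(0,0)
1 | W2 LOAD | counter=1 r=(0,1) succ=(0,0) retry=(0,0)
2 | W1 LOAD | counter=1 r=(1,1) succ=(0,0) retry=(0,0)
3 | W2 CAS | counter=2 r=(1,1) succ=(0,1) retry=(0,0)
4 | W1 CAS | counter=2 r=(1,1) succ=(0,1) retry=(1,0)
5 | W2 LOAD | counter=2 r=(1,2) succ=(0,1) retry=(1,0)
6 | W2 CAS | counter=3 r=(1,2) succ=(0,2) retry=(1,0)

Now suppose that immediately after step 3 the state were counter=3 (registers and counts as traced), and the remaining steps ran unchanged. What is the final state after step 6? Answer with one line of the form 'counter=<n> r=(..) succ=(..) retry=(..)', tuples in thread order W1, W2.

state after step 3 := counter=3 r=(1,1) succ=(0,1) retry=(0,0)
4 | W1 CAS | counter=3 r=(1,1) succ=(0,1) retry=(1,0)
5 | W2 LOAD | counter=3 r=(1,3) succ=(0,1) retry=(1,0)
6 | W2 CAS | counter=4 r=(1,3) succ=(0,2) retry=(1,0)

counter=4 r=(1,3) succ=(0,2) retry=(1,0)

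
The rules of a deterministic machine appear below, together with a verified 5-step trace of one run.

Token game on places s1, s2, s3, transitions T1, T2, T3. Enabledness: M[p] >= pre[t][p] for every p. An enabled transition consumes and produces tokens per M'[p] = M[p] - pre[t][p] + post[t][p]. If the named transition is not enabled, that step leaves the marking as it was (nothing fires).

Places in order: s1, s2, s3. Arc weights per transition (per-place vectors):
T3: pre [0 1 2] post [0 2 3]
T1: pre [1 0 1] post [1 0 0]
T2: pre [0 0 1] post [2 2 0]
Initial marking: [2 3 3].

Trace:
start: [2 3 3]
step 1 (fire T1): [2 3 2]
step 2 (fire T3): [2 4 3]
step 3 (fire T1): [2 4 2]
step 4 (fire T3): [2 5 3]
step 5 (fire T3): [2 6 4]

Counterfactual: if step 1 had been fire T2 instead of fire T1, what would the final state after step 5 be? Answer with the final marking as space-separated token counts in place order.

4 8 4

(re-executing from step 1 with the substitution; state before step 1: [2 3 3])
step 1 (fire T2): [4 5 2]
step 2 (fire T3): [4 6 3]
step 3 (fire T1): [4 6 2]
step 4 (fire T3): [4 7 3]
step 5 (fire T3): [4 8 4]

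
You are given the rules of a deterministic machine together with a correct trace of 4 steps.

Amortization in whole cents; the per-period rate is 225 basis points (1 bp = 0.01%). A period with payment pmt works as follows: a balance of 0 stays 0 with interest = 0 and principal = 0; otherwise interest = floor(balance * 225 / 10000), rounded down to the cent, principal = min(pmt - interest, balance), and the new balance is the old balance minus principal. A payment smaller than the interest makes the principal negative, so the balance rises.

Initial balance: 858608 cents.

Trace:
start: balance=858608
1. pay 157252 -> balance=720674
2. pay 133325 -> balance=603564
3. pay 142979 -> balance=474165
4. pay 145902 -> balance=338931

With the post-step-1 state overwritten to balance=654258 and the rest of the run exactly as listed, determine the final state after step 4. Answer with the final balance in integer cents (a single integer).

state after step 1 := balance=654258
2. pay 133325 -> balance=535653
3. pay 142979 -> balance=404726
4. pay 145902 -> balance=267930

267930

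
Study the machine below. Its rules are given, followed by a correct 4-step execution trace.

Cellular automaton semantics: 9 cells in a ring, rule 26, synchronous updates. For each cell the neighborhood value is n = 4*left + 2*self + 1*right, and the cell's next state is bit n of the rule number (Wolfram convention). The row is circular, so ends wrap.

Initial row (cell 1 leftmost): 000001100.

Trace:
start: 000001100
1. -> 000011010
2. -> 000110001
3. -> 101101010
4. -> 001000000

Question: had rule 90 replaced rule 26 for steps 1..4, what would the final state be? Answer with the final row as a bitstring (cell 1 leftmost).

101000000

(re-executing steps 1..4 under rule 90; state before step 1: 000001100)
1. -> 000011110
2. -> 000110011
3. -> 101111111
4. -> 101000000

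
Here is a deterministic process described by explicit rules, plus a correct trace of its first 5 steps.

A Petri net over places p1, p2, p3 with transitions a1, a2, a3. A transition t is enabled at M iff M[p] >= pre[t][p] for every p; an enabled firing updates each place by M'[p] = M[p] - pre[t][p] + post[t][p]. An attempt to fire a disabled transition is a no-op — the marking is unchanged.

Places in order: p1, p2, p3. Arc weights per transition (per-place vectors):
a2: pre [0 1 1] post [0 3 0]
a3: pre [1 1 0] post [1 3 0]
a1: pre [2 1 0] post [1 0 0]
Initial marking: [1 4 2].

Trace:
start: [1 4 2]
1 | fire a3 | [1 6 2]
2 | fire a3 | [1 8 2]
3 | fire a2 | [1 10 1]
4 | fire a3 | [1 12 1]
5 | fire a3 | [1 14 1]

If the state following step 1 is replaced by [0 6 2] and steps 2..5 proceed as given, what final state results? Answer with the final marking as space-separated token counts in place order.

0 8 1

state after step 1 := [0 6 2]
2 | fire a3 | [0 6 2]
3 | fire a2 | [0 8 1]
4 | fire a3 | [0 8 1]
5 | fire a3 | [0 8 1]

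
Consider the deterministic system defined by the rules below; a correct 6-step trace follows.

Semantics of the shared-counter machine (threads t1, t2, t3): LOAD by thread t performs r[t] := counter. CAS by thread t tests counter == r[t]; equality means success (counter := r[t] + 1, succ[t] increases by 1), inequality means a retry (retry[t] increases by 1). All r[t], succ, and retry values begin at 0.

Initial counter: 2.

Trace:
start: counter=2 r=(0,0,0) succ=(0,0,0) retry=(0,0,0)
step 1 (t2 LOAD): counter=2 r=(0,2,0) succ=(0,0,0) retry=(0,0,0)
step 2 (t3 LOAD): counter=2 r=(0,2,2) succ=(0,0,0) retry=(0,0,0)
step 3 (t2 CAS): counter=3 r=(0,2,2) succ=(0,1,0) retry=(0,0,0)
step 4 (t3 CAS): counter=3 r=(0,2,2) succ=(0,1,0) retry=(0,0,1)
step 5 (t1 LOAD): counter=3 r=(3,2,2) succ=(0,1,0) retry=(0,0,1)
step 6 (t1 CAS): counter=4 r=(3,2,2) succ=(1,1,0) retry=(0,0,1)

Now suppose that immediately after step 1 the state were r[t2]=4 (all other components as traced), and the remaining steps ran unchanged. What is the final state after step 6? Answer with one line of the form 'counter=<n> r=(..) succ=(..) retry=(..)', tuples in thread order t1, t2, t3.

state after step 1 := counter=2 r=(0,4,0) succ=(0,0,0) retry=(0,0,0)
step 2 (t3 LOAD): counter=2 r=(0,4,2) succ=(0,0,0) retry=(0,0,0)
step 3 (t2 CAS): counter=2 r=(0,4,2) succ=(0,0,0) retry=(0,1,0)
step 4 (t3 CAS): counter=3 r=(0,4,2) succ=(0,0,1) retry=(0,1,0)
step 5 (t1 LOAD): counter=3 r=(3,4,2) succ=(0,0,1) retry=(0,1,0)
step 6 (t1 CAS): counter=4 r=(3,4,2) succ=(1,0,1) retry=(0,1,0)

counter=4 r=(3,4,2) succ=(1,0,1) retry=(0,1,0)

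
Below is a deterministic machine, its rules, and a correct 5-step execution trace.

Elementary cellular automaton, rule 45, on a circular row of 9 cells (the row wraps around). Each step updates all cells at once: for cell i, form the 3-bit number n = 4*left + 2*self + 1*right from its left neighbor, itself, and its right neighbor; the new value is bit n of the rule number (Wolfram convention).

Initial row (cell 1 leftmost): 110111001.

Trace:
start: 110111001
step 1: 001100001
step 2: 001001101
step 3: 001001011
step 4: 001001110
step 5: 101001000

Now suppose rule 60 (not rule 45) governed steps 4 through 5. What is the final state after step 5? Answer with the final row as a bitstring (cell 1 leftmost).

111011001

(re-executing steps 4..5 under rule 60; state before step 4: 001001011)
step 4: 101101110
step 5: 111011001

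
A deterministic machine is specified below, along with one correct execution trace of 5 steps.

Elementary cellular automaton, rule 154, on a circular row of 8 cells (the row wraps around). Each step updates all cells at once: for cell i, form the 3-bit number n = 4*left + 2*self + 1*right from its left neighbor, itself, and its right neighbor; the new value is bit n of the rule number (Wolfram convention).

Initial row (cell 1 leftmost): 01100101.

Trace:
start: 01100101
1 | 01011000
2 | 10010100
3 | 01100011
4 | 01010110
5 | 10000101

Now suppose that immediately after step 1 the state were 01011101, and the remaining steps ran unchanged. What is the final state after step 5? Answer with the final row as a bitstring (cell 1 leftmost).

11010101

state after step 1 := 01011101
2 | 00011000
3 | 00110100
4 | 01100010
5 | 11010101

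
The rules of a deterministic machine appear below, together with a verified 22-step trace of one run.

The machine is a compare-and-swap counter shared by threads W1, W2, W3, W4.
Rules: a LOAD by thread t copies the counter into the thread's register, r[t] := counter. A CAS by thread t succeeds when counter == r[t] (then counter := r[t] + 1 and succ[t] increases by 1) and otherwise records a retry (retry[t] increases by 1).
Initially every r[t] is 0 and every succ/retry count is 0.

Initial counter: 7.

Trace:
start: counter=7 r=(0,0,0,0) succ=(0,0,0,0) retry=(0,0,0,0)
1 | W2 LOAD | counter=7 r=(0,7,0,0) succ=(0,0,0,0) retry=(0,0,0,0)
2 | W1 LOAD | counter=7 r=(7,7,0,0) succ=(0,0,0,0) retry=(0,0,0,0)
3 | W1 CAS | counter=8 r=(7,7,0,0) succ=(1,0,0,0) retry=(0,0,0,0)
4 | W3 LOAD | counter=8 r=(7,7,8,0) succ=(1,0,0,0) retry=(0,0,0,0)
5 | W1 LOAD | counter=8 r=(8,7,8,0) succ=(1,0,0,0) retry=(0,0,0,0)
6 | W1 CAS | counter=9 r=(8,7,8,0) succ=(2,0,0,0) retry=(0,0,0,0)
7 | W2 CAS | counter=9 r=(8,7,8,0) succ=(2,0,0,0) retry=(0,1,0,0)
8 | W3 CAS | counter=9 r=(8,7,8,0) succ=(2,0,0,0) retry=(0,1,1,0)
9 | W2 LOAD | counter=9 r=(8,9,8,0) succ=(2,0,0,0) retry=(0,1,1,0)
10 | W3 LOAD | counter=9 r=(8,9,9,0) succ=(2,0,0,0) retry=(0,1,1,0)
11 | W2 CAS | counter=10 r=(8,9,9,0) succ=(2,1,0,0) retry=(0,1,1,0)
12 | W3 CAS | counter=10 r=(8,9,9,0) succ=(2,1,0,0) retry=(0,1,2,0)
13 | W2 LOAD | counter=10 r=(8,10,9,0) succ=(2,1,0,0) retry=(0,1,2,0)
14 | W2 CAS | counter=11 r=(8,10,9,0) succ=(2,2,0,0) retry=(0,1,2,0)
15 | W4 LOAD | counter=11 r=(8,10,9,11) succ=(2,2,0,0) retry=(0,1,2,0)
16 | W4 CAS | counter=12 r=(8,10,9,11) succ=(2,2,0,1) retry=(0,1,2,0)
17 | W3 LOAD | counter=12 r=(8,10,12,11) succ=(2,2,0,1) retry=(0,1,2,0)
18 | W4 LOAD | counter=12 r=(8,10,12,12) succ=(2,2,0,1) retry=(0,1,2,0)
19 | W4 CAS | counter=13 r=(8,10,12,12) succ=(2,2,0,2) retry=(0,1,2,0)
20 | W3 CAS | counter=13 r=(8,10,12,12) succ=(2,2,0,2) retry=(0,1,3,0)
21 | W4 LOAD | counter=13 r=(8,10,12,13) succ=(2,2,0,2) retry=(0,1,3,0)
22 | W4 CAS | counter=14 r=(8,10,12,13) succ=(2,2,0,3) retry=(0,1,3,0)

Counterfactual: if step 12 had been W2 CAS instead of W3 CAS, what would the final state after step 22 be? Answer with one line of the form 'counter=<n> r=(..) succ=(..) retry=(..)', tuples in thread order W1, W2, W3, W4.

counter=14 r=(8,10,12,13) succ=(2,2,0,3) retry=(0,2,2,0)

(re-executing from step 12 with the substitution; state before step 12: counter=10 r=(8,9,9,0) succ=(2,1,0,0) retry=(0,1,1,0))
12 | W2 CAS | counter=10 r=(8,9,9,0) succ=(2,1,0,0) retry=(0,2,1,0)
13 | W2 LOAD | counter=10 r=(8,10,9,0) succ=(2,1,0,0) retry=(0,2,1,0)
14 | W2 CAS | counter=11 r=(8,10,9,0) succ=(2,2,0,0) retry=(0,2,1,0)
15 | W4 LOAD | counter=11 r=(8,10,9,11) succ=(2,2,0,0) retry=(0,2,1,0)
16 | W4 CAS | counter=12 r=(8,10,9,11) succ=(2,2,0,1) retry=(0,2,1,0)
17 | W3 LOAD | counter=12 r=(8,10,12,11) succ=(2,2,0,1) retry=(0,2,1,0)
18 | W4 LOAD | counter=12 r=(8,10,12,12) succ=(2,2,0,1) retry=(0,2,1,0)
19 | W4 CAS | counter=13 r=(8,10,12,12) succ=(2,2,0,2) retry=(0,2,1,0)
20 | W3 CAS | counter=13 r=(8,10,12,12) succ=(2,2,0,2) retry=(0,2,2,0)
21 | W4 LOAD | counter=13 r=(8,10,12,13) succ=(2,2,0,2) retry=(0,2,2,0)
22 | W4 CAS | counter=14 r=(8,10,12,13) succ=(2,2,0,3) retry=(0,2,2,0)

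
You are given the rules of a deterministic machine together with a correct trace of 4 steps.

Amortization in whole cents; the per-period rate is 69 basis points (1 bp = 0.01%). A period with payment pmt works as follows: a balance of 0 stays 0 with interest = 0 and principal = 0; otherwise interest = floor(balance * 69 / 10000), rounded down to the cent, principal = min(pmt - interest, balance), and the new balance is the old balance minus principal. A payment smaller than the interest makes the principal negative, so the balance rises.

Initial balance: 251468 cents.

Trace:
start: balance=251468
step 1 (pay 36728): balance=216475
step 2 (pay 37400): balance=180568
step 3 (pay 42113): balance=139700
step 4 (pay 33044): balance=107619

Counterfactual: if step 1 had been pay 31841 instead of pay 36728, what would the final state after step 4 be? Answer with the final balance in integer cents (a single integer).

(re-executing from step 1 with the substitution; state before step 1: balance=251468)
step 1 (pay 31841): balance=221362
step 2 (pay 37400): balance=185489
step 3 (pay 42113): balance=144655
step 4 (pay 33044): balance=112609

112609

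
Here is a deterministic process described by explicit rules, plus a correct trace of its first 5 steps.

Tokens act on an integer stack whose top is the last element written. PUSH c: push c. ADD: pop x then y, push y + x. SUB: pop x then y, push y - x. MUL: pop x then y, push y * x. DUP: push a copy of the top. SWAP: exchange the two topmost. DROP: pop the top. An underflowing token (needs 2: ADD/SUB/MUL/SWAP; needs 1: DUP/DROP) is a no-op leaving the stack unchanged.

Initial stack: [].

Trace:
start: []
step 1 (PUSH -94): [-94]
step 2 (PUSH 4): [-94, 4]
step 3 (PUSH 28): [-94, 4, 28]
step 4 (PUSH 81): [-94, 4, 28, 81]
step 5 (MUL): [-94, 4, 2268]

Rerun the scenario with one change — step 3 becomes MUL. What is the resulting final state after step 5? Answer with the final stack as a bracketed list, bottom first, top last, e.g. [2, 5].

(re-executing from step 3 with the substitution; state before step 3: [-94, 4])
step 3 (MUL): [-376]
step 4 (PUSH 81): [-376, 81]
step 5 (MUL): [-30456]

[-30456]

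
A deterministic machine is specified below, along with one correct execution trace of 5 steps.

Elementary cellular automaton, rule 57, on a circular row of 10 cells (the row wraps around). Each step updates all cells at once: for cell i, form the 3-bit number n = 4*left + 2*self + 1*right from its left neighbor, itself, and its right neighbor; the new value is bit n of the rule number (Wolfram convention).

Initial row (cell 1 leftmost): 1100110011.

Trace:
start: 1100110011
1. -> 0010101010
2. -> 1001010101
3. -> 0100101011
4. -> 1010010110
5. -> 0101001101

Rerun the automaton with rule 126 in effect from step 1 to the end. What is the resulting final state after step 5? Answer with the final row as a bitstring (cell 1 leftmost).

(re-executing steps 1..5 under rule 126; state before step 1: 1100110011)
1. -> 0111111110
2. -> 1100000011
3. -> 0110000110
4. -> 1111001111
5. -> 0001111000

0001111000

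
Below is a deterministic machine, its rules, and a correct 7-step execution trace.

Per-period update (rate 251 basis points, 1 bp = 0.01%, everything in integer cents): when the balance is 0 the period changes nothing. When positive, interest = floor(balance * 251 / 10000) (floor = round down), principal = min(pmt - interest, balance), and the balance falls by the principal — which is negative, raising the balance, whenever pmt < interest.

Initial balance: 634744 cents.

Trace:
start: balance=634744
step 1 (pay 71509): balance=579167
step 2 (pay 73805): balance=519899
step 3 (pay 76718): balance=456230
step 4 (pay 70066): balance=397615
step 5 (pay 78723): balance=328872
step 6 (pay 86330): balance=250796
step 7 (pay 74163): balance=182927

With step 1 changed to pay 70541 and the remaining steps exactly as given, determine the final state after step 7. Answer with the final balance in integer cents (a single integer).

184050

(re-executing from step 1 with the substitution; state before step 1: balance=634744)
step 1 (pay 70541): balance=580135
step 2 (pay 73805): balance=520891
step 3 (pay 76718): balance=457247
step 4 (pay 70066): balance=398657
step 5 (pay 78723): balance=329940
step 6 (pay 86330): balance=251891
step 7 (pay 74163): balance=184050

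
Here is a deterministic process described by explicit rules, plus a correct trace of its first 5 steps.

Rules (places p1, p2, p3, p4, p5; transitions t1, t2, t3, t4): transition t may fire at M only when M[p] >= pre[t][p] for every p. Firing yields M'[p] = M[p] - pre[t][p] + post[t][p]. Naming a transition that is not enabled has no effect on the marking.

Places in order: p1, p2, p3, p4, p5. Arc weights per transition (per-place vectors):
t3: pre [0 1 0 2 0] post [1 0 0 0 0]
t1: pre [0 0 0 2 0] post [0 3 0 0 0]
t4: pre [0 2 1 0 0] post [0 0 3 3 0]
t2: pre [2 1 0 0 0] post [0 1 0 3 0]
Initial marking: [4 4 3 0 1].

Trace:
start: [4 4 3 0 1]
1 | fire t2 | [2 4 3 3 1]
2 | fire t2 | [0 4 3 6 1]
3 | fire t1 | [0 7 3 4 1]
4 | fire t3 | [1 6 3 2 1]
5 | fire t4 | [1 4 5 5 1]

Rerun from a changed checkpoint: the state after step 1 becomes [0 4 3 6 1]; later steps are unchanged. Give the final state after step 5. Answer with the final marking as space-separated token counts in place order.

state after step 1 := [0 4 3 6 1]
2 | fire t2 | [0 4 3 6 1]
3 | fire t1 | [0 7 3 4 1]
4 | fire t3 | [1 6 3 2 1]
5 | fire t4 | [1 4 5 5 1]

1 4 5 5 1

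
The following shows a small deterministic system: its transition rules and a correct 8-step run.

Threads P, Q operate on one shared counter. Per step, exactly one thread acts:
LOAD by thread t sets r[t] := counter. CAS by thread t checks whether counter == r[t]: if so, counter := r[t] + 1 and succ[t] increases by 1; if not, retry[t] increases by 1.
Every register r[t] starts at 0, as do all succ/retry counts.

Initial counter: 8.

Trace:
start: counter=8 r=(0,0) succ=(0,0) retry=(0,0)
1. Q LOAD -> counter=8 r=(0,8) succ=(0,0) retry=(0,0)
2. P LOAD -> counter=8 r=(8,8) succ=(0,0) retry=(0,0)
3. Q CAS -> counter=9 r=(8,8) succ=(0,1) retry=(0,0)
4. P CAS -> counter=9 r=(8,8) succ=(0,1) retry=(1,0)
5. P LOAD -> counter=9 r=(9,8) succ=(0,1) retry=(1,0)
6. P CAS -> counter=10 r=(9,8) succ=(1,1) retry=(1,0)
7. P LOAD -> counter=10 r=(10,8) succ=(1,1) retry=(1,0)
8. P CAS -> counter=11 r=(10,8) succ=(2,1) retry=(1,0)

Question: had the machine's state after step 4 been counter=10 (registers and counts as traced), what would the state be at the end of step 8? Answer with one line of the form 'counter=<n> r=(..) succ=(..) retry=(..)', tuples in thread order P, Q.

state after step 4 := counter=10 r=(8,8) succ=(0,1) retry=(1,0)
5. P LOAD -> counter=10 r=(10,8) succ=(0,1) retry=(1,0)
6. P CAS -> counter=11 r=(10,8) succ=(1,1) retry=(1,0)
7. P LOAD -> counter=11 r=(11,8) succ=(1,1) retry=(1,0)
8. P CAS -> counter=12 r=(11,8) succ=(2,1) retry=(1,0)

counter=12 r=(11,8) succ=(2,1) retry=(1,0)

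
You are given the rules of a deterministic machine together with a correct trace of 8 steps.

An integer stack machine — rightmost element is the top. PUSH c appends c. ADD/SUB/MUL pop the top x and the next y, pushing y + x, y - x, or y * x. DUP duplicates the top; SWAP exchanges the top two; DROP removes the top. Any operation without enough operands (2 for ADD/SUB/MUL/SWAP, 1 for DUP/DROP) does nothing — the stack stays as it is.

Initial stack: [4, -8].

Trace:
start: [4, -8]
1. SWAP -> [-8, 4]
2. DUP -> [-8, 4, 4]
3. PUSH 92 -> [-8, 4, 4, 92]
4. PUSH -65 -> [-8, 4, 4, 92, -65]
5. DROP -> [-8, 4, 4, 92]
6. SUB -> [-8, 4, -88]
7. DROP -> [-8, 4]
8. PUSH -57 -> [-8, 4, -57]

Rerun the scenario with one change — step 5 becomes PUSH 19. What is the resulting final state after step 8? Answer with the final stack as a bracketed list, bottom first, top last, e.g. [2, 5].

[-8, 4, 4, 92, -57]

(re-executing from step 5 with the substitution; state before step 5: [-8, 4, 4, 92, -65])
5. PUSH 19 -> [-8, 4, 4, 92, -65, 19]
6. SUB -> [-8, 4, 4, 92, -84]
7. DROP -> [-8, 4, 4, 92]
8. PUSH -57 -> [-8, 4, 4, 92, -57]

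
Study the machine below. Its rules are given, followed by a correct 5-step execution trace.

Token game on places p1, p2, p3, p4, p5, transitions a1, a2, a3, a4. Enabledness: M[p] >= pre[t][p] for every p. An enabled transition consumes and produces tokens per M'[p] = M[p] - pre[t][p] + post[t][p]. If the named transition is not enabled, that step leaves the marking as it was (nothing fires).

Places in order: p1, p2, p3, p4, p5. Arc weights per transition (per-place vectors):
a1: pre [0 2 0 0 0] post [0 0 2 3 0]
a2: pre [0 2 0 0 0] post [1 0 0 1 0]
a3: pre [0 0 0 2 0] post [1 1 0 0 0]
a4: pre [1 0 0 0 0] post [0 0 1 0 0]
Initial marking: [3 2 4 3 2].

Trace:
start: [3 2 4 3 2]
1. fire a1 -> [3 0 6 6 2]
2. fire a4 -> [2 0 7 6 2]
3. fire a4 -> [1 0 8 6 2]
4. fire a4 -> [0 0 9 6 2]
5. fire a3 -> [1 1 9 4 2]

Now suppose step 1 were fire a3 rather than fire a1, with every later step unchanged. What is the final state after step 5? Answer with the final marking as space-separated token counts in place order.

1 3 7 1 2

(re-executing from step 1 with the substitution; state before step 1: [3 2 4 3 2])
1. fire a3 -> [4 3 4 1 2]
2. fire a4 -> [3 3 5 1 2]
3. fire a4 -> [2 3 6 1 2]
4. fire a4 -> [1 3 7 1 2]
5. fire a3 -> [1 3 7 1 2]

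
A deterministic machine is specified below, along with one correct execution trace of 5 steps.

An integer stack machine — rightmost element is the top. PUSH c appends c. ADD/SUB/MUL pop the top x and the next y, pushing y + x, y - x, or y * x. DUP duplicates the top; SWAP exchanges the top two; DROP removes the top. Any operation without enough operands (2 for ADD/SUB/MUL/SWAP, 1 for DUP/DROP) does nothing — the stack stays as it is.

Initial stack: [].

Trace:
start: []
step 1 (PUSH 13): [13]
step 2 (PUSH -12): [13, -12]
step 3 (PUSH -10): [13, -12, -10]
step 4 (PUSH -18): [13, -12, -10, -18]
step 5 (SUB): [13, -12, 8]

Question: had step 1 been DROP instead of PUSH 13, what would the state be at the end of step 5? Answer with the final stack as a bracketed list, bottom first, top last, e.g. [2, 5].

[-12, 8]

(re-executing from step 1 with the substitution; state before step 1: [])
step 1 (DROP): []
step 2 (PUSH -12): [-12]
step 3 (PUSH -10): [-12, -10]
step 4 (PUSH -18): [-12, -10, -18]
step 5 (SUB): [-12, 8]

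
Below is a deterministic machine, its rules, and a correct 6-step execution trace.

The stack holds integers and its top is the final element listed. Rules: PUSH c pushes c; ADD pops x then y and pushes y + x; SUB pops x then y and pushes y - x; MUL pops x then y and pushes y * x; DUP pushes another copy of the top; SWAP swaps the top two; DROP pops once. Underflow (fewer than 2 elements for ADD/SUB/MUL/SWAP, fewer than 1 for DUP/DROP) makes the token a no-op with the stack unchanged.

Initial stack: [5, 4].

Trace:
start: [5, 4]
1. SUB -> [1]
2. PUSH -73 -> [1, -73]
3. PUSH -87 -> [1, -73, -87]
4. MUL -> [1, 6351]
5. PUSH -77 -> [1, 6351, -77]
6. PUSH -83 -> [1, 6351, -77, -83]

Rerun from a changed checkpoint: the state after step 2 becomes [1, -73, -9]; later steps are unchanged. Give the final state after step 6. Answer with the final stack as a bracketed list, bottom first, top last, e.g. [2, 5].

state after step 2 := [1, -73, -9]
3. PUSH -87 -> [1, -73, -9, -87]
4. MUL -> [1, -73, 783]
5. PUSH -77 -> [1, -73, 783, -77]
6. PUSH -83 -> [1, -73, 783, -77, -83]

[1, -73, 783, -77, -83]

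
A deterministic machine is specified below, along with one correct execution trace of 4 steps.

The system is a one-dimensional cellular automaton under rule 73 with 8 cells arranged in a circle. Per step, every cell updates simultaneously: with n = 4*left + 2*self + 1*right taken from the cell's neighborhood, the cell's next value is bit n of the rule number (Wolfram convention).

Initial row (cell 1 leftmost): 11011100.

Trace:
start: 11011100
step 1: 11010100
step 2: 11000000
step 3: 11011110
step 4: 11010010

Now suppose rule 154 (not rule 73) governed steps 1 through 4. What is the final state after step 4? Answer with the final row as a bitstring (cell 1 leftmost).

(re-executing steps 1..4 under rule 154; state before step 1: 11011100)
step 1: 10011011
step 2: 01110011
step 3: 01101110
step 4: 11001101

11001101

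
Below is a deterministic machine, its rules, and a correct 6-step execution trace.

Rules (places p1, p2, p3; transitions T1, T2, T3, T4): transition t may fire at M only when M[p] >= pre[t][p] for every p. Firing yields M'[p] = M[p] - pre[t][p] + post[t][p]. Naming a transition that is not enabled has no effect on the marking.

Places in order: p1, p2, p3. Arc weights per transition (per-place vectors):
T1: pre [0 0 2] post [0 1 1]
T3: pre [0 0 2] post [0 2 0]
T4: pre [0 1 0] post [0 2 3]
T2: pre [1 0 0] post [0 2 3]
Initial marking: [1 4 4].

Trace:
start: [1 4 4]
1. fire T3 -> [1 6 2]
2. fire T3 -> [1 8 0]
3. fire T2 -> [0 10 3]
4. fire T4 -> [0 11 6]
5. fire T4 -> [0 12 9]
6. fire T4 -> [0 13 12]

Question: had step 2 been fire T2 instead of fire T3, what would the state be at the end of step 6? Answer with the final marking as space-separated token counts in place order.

(re-executing from step 2 with the substitution; state before step 2: [1 6 2])
2. fire T2 -> [0 8 5]
3. fire T2 -> [0 8 5]
4. fire T4 -> [0 9 8]
5. fire T4 -> [0 10 11]
6. fire T4 -> [0 11 14]

0 11 14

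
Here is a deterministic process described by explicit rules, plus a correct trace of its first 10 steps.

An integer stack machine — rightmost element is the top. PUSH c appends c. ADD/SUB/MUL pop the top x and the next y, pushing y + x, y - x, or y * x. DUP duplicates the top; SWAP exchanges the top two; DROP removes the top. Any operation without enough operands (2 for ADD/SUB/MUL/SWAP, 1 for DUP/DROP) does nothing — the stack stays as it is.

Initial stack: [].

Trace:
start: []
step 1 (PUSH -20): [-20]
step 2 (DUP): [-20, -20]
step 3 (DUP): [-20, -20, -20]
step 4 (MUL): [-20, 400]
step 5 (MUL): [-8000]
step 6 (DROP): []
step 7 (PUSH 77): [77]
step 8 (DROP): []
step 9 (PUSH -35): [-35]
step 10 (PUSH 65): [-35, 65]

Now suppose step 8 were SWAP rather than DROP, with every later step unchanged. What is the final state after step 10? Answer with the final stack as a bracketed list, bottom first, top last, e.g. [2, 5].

[77, -35, 65]

(re-executing from step 8 with the substitution; state before step 8: [77])
step 8 (SWAP): [77]
step 9 (PUSH -35): [77, -35]
step 10 (PUSH 65): [77, -35, 65]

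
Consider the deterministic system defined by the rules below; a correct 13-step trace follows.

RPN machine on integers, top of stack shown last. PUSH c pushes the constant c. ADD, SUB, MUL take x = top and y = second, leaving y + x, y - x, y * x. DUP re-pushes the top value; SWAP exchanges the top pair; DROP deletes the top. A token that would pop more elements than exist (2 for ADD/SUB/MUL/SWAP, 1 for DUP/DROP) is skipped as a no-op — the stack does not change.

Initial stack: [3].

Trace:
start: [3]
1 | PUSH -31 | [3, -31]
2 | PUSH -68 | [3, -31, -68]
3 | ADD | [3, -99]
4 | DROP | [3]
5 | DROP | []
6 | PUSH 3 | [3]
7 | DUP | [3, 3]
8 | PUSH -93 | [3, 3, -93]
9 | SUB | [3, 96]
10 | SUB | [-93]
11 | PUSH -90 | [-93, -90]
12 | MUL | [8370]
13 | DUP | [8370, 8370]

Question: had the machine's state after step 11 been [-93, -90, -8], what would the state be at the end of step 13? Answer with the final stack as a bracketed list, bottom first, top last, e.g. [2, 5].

state after step 11 := [-93, -90, -8]
12 | MUL | [-93, 720]
13 | DUP | [-93, 720, 720]

[-93, 720, 720]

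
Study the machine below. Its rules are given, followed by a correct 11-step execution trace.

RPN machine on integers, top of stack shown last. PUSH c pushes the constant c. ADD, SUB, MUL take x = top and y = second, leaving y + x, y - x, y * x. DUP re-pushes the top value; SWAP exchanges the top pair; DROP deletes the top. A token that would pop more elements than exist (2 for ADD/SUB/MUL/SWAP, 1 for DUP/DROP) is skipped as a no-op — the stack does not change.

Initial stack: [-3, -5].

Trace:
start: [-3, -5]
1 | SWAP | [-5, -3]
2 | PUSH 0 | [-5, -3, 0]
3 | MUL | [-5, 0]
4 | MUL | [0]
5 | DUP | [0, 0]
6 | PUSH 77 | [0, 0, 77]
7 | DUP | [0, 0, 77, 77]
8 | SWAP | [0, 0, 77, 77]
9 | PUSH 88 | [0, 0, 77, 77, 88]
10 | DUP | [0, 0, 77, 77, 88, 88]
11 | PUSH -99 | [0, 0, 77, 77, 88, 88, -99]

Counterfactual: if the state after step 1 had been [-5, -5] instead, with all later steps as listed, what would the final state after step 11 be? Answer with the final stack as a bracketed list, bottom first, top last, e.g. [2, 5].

state after step 1 := [-5, -5]
2 | PUSH 0 | [-5, -5, 0]
3 | MUL | [-5, 0]
4 | MUL | [0]
5 | DUP | [0, 0]
6 | PUSH 77 | [0, 0, 77]
7 | DUP | [0, 0, 77, 77]
8 | SWAP | [0, 0, 77, 77]
9 | PUSH 88 | [0, 0, 77, 77, 88]
10 | DUP | [0, 0, 77, 77, 88, 88]
11 | PUSH -99 | [0, 0, 77, 77, 88, 88, -99]

[0, 0, 77, 77, 88, 88, -99]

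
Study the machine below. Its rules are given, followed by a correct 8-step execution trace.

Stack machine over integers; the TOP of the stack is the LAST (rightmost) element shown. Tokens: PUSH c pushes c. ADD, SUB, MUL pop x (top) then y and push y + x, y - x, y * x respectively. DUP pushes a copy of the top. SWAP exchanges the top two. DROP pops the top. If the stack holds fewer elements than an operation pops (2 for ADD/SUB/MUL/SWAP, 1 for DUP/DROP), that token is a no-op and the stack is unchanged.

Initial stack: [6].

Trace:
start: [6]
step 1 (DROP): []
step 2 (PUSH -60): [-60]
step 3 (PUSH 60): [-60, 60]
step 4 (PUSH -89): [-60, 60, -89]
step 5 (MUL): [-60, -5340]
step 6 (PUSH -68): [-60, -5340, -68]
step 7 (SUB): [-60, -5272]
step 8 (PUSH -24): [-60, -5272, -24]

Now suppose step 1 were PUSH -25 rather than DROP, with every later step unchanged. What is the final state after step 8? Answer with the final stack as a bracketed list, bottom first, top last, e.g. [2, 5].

(re-executing from step 1 with the substitution; state before step 1: [6])
step 1 (PUSH -25): [6, -25]
step 2 (PUSH -60): [6, -25, -60]
step 3 (PUSH 60): [6, -25, -60, 60]
step 4 (PUSH -89): [6, -25, -60, 60, -89]
step 5 (MUL): [6, -25, -60, -5340]
step 6 (PUSH -68): [6, -25, -60, -5340, -68]
step 7 (SUB): [6, -25, -60, -5272]
step 8 (PUSH -24): [6, -25, -60, -5272, -24]

[6, -25, -60, -5272, -24]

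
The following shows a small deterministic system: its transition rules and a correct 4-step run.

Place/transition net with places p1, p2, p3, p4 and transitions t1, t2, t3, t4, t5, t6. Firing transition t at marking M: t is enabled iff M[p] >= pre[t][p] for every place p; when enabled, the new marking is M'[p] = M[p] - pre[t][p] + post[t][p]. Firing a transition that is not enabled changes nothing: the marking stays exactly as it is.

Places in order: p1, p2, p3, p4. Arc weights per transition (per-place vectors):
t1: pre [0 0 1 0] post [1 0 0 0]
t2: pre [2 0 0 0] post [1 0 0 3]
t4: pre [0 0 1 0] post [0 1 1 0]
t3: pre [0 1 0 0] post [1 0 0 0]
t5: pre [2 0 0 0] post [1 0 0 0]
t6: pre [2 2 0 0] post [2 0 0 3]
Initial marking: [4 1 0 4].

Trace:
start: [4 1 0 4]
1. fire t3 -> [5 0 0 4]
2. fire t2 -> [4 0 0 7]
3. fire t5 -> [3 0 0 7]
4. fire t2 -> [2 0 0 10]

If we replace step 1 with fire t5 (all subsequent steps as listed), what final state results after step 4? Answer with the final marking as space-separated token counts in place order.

(re-executing from step 1 with the substitution; state before step 1: [4 1 0 4])
1. fire t5 -> [3 1 0 4]
2. fire t2 -> [2 1 0 7]
3. fire t5 -> [1 1 0 7]
4. fire t2 -> [1 1 0 7]

1 1 0 7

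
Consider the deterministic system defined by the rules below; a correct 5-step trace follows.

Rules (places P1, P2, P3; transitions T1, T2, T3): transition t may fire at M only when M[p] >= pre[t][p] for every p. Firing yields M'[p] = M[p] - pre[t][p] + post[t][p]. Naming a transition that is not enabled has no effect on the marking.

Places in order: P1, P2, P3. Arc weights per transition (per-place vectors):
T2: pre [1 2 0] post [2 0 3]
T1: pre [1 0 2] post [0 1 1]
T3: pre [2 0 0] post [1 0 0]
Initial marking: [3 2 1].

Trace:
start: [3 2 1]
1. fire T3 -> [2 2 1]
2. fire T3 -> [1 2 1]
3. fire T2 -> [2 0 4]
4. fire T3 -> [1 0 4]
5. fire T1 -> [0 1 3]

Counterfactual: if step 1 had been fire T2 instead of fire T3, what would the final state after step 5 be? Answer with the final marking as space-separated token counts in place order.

(re-executing from step 1 with the substitution; state before step 1: [3 2 1])
1. fire T2 -> [4 0 4]
2. fire T3 -> [3 0 4]
3. fire T2 -> [3 0 4]
4. fire T3 -> [2 0 4]
5. fire T1 -> [1 1 3]

1 1 3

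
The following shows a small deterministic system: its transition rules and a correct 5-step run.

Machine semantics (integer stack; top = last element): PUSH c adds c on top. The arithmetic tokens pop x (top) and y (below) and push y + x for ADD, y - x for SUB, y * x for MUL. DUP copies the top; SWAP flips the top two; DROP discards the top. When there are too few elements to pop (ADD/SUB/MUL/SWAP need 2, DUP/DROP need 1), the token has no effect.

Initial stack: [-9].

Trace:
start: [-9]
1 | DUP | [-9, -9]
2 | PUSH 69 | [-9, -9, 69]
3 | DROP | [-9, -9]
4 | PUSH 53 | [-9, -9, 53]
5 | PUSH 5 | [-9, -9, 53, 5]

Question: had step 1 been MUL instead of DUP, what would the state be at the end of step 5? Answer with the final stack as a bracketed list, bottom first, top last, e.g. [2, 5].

[-9, 53, 5]

(re-executing from step 1 with the substitution; state before step 1: [-9])
1 | MUL | [-9]
2 | PUSH 69 | [-9, 69]
3 | DROP | [-9]
4 | PUSH 53 | [-9, 53]
5 | PUSH 5 | [-9, 53, 5]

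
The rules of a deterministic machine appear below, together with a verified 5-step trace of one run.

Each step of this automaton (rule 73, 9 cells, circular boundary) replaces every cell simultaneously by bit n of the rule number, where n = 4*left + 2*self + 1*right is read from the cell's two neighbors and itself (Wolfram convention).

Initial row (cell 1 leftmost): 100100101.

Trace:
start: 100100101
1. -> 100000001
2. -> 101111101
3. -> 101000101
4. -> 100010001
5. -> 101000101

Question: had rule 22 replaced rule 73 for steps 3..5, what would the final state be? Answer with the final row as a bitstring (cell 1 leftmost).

(re-executing steps 3..5 under rule 22; state before step 3: 101111101)
3. -> 000000000
4. -> 000000000
5. -> 000000000

000000000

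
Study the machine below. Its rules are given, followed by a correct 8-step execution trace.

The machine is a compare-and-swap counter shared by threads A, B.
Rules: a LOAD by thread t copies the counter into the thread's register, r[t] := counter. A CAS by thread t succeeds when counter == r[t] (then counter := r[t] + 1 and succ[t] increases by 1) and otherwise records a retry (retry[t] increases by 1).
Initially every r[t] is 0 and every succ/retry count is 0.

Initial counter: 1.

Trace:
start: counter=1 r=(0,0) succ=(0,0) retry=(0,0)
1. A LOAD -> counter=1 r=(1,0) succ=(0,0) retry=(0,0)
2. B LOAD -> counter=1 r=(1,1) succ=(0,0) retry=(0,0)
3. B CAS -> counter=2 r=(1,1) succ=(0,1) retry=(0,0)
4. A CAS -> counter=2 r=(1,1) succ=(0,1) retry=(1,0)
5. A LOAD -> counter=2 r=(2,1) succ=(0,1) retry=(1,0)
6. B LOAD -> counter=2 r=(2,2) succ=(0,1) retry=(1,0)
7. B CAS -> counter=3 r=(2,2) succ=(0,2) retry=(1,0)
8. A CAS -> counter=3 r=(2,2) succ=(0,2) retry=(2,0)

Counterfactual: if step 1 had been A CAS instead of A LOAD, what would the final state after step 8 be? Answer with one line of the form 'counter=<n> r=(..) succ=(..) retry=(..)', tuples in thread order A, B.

(re-executing from step 1 with the substitution; state before step 1: counter=1 r=(0,0) succ=(0,0) retry=(0,0))
1. A CAS -> counter=1 r=(0,0) succ=(0,0) retry=(1,0)
2. B LOAD -> counter=1 r=(0,1) succ=(0,0) retry=(1,0)
3. B CAS -> counter=2 r=(0,1) succ=(0,1) retry=(1,0)
4. A CAS -> counter=2 r=(0,1) succ=(0,1) retry=(2,0)
5. A LOAD -> counter=2 r=(2,1) succ=(0,1) retry=(2,0)
6. B LOAD -> counter=2 r=(2,2) succ=(0,1) retry=(2,0)
7. B CAS -> counter=3 r=(2,2) succ=(0,2) retry=(2,0)
8. A CAS -> counter=3 r=(2,2) succ=(0,2) retry=(3,0)

counter=3 r=(2,2) succ=(0,2) retry=(3,0)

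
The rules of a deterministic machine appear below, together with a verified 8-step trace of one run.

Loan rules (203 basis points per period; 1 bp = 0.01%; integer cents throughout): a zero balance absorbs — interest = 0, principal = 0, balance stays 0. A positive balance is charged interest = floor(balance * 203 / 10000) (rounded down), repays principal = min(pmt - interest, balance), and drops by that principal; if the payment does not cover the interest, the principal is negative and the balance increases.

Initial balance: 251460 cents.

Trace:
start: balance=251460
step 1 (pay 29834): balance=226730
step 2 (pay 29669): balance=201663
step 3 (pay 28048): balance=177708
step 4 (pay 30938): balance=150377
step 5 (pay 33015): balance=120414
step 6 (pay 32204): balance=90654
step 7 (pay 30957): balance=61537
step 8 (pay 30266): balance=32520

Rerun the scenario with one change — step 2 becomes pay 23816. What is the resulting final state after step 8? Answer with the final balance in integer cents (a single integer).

39123

(re-executing from step 2 with the substitution; state before step 2: balance=226730)
step 2 (pay 23816): balance=207516
step 3 (pay 28048): balance=183680
step 4 (pay 30938): balance=156470
step 5 (pay 33015): balance=126631
step 6 (pay 32204): balance=96997
step 7 (pay 30957): balance=68009
step 8 (pay 30266): balance=39123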